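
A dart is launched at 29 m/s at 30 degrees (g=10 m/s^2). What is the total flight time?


Given: v0 = 29 m/s, theta = 30 deg, g = 10 m/s^2
sin(30) = 1/2
Using T = 2*v0*sin(theta) / g
T = 2*29*1/2 / 10
T = 29 / 10
T = 29/10 s

29/10 s


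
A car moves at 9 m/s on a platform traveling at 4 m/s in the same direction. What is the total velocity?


Given: object velocity = 9 m/s, platform velocity = 4 m/s (same direction)
Using classical velocity addition: v_total = v_object + v_platform
v_total = 9 + 4
v_total = 13 m/s

13 m/s


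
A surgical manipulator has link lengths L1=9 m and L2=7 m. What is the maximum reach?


Given: L1 = 9 m, L2 = 7 m
For a 2-link planar arm, max reach = L1 + L2 (fully extended)
Max reach = 9 + 7
Max reach = 16 m

16 m


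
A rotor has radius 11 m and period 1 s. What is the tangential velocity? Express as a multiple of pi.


Given: radius r = 11 m, period T = 1 s
Using v = 2*pi*r / T
v = 2*pi*11 / 1
v = 22*pi / 1
v = 22*pi m/s

22*pi m/s


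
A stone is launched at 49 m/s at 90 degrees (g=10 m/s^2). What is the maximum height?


Given: v0 = 49 m/s, theta = 90 deg, g = 10 m/s^2
sin^2(90) = 1
Using H = v0^2 * sin^2(theta) / (2*g)
H = 49^2 * 1 / (2*10)
H = 2401 * 1 / 20
H = 2401 / 20
H = 2401/20 m

2401/20 m


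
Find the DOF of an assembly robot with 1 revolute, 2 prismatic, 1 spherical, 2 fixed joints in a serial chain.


Given: serial robot with 1 revolute, 2 prismatic, 1 spherical, 2 fixed joints
DOF contribution per joint type: revolute=1, prismatic=1, spherical=3, fixed=0
DOF = 1*1 + 2*1 + 1*3 + 2*0
DOF = 6

6


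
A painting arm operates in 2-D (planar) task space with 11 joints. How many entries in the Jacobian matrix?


Given: task space dimension = 2, joints = 11
Jacobian is a 2 x 11 matrix
Total entries = rows * columns
Total = 2 * 11
Total = 22

22


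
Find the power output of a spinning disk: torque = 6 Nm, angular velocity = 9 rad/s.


Given: tau = 6 Nm, omega = 9 rad/s
Using P = tau * omega
P = 6 * 9
P = 54 W

54 W


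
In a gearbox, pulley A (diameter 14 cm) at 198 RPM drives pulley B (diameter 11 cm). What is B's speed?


Given: D1 = 14 cm, w1 = 198 RPM, D2 = 11 cm
Using D1*w1 = D2*w2
w2 = D1*w1 / D2
w2 = 14*198 / 11
w2 = 2772 / 11
w2 = 252 RPM

252 RPM


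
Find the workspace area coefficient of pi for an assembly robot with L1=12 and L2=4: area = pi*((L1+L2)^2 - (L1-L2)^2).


Given: L1 = 12, L2 = 4
(L1+L2)^2 = (16)^2 = 256
(L1-L2)^2 = (8)^2 = 64
Difference = 256 - 64 = 192
This equals 4*L1*L2 = 4*12*4 = 192
Workspace area = 192*pi

192


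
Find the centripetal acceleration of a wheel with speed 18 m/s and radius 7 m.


Given: v = 18 m/s, r = 7 m
Using a_c = v^2 / r
a_c = 18^2 / 7
a_c = 324 / 7
a_c = 324/7 m/s^2

324/7 m/s^2


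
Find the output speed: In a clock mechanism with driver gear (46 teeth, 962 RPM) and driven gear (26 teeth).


Given: N1 = 46 teeth, w1 = 962 RPM, N2 = 26 teeth
Using N1*w1 = N2*w2
w2 = N1*w1 / N2
w2 = 46*962 / 26
w2 = 44252 / 26
w2 = 1702 RPM

1702 RPM


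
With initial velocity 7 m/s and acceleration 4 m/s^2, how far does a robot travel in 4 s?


Given: v0 = 7 m/s, a = 4 m/s^2, t = 4 s
Using s = v0*t + (1/2)*a*t^2
s = 7*4 + (1/2)*4*4^2
s = 28 + (1/2)*64
s = 28 + 32
s = 60

60 m


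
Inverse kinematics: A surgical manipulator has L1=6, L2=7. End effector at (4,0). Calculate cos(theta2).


Given: L1 = 6, L2 = 7, target (x, y) = (4, 0)
Using cos(theta2) = (x^2 + y^2 - L1^2 - L2^2) / (2*L1*L2)
x^2 + y^2 = 4^2 + 0 = 16
L1^2 + L2^2 = 36 + 49 = 85
Numerator = 16 - 85 = -69
Denominator = 2*6*7 = 84
cos(theta2) = -69/84 = -23/28

-23/28


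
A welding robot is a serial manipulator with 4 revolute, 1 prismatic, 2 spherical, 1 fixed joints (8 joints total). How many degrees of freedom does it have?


Given: serial robot with 4 revolute, 1 prismatic, 2 spherical, 1 fixed joints
DOF contribution per joint type: revolute=1, prismatic=1, spherical=3, fixed=0
DOF = 4*1 + 1*1 + 2*3 + 1*0
DOF = 11

11


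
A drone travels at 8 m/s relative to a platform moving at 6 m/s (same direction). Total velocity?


Given: object velocity = 8 m/s, platform velocity = 6 m/s (same direction)
Using classical velocity addition: v_total = v_object + v_platform
v_total = 8 + 6
v_total = 14 m/s

14 m/s


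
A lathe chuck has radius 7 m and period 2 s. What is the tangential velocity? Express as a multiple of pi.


Given: radius r = 7 m, period T = 2 s
Using v = 2*pi*r / T
v = 2*pi*7 / 2
v = 14*pi / 2
v = 7*pi m/s

7*pi m/s


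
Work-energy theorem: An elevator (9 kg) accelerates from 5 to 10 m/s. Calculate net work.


Given: m = 9 kg, v0 = 5 m/s, v = 10 m/s
Using W = (1/2)*m*(v^2 - v0^2)
v^2 = 10^2 = 100
v0^2 = 5^2 = 25
v^2 - v0^2 = 100 - 25 = 75
W = (1/2)*9*75 = 675/2 J

675/2 J


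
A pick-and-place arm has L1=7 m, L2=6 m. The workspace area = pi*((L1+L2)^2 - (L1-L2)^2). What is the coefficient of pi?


Given: L1 = 7, L2 = 6
(L1+L2)^2 = (13)^2 = 169
(L1-L2)^2 = (1)^2 = 1
Difference = 169 - 1 = 168
This equals 4*L1*L2 = 4*7*6 = 168
Workspace area = 168*pi

168


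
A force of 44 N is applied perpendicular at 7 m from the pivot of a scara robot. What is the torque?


Given: F = 44 N, r = 7 m, angle = 90 deg (perpendicular)
Using tau = F * r * sin(90)
sin(90) = 1
tau = 44 * 7 * 1
tau = 308 Nm

308 Nm


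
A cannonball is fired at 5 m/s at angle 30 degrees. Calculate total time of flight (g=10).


Given: v0 = 5 m/s, theta = 30 deg, g = 10 m/s^2
sin(30) = 1/2
Using T = 2*v0*sin(theta) / g
T = 2*5*1/2 / 10
T = 5 / 10
T = 1/2 s

1/2 s


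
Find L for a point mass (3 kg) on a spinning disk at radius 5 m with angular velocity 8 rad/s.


Given: m = 3 kg, r = 5 m, omega = 8 rad/s
For a point mass: I = m*r^2
I = 3*5^2 = 3*25 = 75
L = I*omega = 75*8
L = 600 kg*m^2/s

600 kg*m^2/s


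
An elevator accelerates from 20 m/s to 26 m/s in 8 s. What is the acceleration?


Given: initial velocity v0 = 20 m/s, final velocity v = 26 m/s, time t = 8 s
Using a = (v - v0) / t
a = (26 - 20) / 8
a = 6 / 8
a = 3/4 m/s^2

3/4 m/s^2


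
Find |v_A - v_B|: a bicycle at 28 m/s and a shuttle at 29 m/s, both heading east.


Given: v_A = 28 m/s east, v_B = 29 m/s east
Both move in the same direction; relative speed = |v_A - v_B|
|28 - 29| = |-1|
= 1 m/s

1 m/s


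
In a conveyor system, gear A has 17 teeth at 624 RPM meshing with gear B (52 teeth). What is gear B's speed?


Given: N1 = 17 teeth, w1 = 624 RPM, N2 = 52 teeth
Using N1*w1 = N2*w2
w2 = N1*w1 / N2
w2 = 17*624 / 52
w2 = 10608 / 52
w2 = 204 RPM

204 RPM


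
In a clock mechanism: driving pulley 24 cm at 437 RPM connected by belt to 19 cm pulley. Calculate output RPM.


Given: D1 = 24 cm, w1 = 437 RPM, D2 = 19 cm
Using D1*w1 = D2*w2
w2 = D1*w1 / D2
w2 = 24*437 / 19
w2 = 10488 / 19
w2 = 552 RPM

552 RPM


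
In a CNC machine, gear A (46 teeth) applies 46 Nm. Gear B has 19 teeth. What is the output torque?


Given: N1 = 46, N2 = 19, T1 = 46 Nm
Using T2/T1 = N2/N1
T2 = T1 * N2 / N1
T2 = 46 * 19 / 46
T2 = 874 / 46
T2 = 19 Nm

19 Nm


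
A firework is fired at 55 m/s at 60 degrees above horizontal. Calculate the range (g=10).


Given: v0 = 55 m/s, theta = 60 deg, g = 10 m/s^2
sin(2*60) = sin(120) = sqrt(3)/2
Using R = v0^2 * sin(2*theta) / g
R = 55^2 * (sqrt(3)/2) / 10
R = 3025 * sqrt(3) / 20
R = 605/4*sqrt(3) m

605/4*sqrt(3) m


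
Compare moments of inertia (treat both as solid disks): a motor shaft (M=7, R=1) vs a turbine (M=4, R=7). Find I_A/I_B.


Given: M1=7 kg, R1=1 m, M2=4 kg, R2=7 m
For a disk: I = (1/2)*M*R^2, so I_A/I_B = (M1*R1^2)/(M2*R2^2)
M1*R1^2 = 7*1 = 7
M2*R2^2 = 4*49 = 196
I_A/I_B = 7/196 = 1/28

1/28


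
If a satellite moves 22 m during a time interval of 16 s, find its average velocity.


Given: distance d = 22 m, time t = 16 s
Using v = d / t
v = 22 / 16
v = 11/8 m/s

11/8 m/s


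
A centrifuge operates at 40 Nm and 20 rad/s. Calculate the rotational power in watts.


Given: tau = 40 Nm, omega = 20 rad/s
Using P = tau * omega
P = 40 * 20
P = 800 W

800 W


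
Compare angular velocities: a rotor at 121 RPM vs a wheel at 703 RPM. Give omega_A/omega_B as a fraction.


Given: RPM_A = 121, RPM_B = 703
omega = 2*pi*RPM/60, so omega_A/omega_B = RPM_A / RPM_B
omega_A/omega_B = 121 / 703
omega_A/omega_B = 121/703

121/703


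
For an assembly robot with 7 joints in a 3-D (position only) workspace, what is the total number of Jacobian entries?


Given: task space dimension = 3, joints = 7
Jacobian is a 3 x 7 matrix
Total entries = rows * columns
Total = 3 * 7
Total = 21

21


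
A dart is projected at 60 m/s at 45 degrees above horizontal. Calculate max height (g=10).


Given: v0 = 60 m/s, theta = 45 deg, g = 10 m/s^2
sin^2(45) = 1/2
Using H = v0^2 * sin^2(theta) / (2*g)
H = 60^2 * 1/2 / (2*10)
H = 3600 * 1/2 / 20
H = 1800 / 20
H = 90 m

90 m


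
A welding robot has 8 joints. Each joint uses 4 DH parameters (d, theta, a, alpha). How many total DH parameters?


Given: 8 joints, 4 DH parameters per joint (d, theta, a, alpha)
Total DH parameters = number_of_joints * 4
Total = 8 * 4
Total = 32

32


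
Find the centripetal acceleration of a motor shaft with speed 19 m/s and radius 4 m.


Given: v = 19 m/s, r = 4 m
Using a_c = v^2 / r
a_c = 19^2 / 4
a_c = 361 / 4
a_c = 361/4 m/s^2

361/4 m/s^2


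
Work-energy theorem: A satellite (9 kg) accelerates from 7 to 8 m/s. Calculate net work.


Given: m = 9 kg, v0 = 7 m/s, v = 8 m/s
Using W = (1/2)*m*(v^2 - v0^2)
v^2 = 8^2 = 64
v0^2 = 7^2 = 49
v^2 - v0^2 = 64 - 49 = 15
W = (1/2)*9*15 = 135/2 J

135/2 J


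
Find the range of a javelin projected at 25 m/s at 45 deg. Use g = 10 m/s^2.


Given: v0 = 25 m/s, theta = 45 deg, g = 10 m/s^2
sin(2*45) = sin(90) = 1
Using R = v0^2 * sin(2*theta) / g
R = 25^2 * 1 / 10
R = 625 / 10
R = 125/2 m

125/2 m


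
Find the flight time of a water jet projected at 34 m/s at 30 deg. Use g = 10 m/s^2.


Given: v0 = 34 m/s, theta = 30 deg, g = 10 m/s^2
sin(30) = 1/2
Using T = 2*v0*sin(theta) / g
T = 2*34*1/2 / 10
T = 34 / 10
T = 17/5 s

17/5 s


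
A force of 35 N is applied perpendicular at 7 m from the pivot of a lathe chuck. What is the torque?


Given: F = 35 N, r = 7 m, angle = 90 deg (perpendicular)
Using tau = F * r * sin(90)
sin(90) = 1
tau = 35 * 7 * 1
tau = 245 Nm

245 Nm


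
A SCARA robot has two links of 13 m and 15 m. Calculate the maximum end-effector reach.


Given: L1 = 13 m, L2 = 15 m
For a 2-link planar arm, max reach = L1 + L2 (fully extended)
Max reach = 13 + 15
Max reach = 28 m

28 m


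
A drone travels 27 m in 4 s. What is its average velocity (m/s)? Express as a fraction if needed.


Given: distance d = 27 m, time t = 4 s
Using v = d / t
v = 27 / 4
v = 27/4 m/s

27/4 m/s


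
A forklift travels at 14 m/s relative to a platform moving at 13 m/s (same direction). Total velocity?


Given: object velocity = 14 m/s, platform velocity = 13 m/s (same direction)
Using classical velocity addition: v_total = v_object + v_platform
v_total = 14 + 13
v_total = 27 m/s

27 m/s


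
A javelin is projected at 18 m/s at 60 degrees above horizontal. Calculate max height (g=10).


Given: v0 = 18 m/s, theta = 60 deg, g = 10 m/s^2
sin^2(60) = 3/4
Using H = v0^2 * sin^2(theta) / (2*g)
H = 18^2 * 3/4 / (2*10)
H = 324 * 3/4 / 20
H = 243 / 20
H = 243/20 m

243/20 m


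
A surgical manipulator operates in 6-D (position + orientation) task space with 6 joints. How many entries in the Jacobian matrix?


Given: task space dimension = 6, joints = 6
Jacobian is a 6 x 6 matrix
Total entries = rows * columns
Total = 6 * 6
Total = 36

36


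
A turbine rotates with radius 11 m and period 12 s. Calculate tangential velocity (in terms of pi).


Given: radius r = 11 m, period T = 12 s
Using v = 2*pi*r / T
v = 2*pi*11 / 12
v = 22*pi / 12
v = 11/6*pi m/s

11/6*pi m/s


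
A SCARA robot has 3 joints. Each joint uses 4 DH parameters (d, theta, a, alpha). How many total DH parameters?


Given: 3 joints, 4 DH parameters per joint (d, theta, a, alpha)
Total DH parameters = number_of_joints * 4
Total = 3 * 4
Total = 12

12


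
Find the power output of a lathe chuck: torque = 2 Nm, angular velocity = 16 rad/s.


Given: tau = 2 Nm, omega = 16 rad/s
Using P = tau * omega
P = 2 * 16
P = 32 W

32 W


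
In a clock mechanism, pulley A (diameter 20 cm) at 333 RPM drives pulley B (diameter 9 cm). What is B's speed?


Given: D1 = 20 cm, w1 = 333 RPM, D2 = 9 cm
Using D1*w1 = D2*w2
w2 = D1*w1 / D2
w2 = 20*333 / 9
w2 = 6660 / 9
w2 = 740 RPM

740 RPM


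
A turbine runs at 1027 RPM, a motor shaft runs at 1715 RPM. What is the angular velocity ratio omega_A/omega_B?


Given: RPM_A = 1027, RPM_B = 1715
omega = 2*pi*RPM/60, so omega_A/omega_B = RPM_A / RPM_B
omega_A/omega_B = 1027 / 1715
omega_A/omega_B = 1027/1715

1027/1715


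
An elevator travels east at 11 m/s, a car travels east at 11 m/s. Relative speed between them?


Given: v_A = 11 m/s east, v_B = 11 m/s east
Both move in the same direction; relative speed = |v_A - v_B|
|11 - 11| = |0|
= 0 m/s

0 m/s


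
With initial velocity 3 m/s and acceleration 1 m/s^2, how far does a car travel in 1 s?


Given: v0 = 3 m/s, a = 1 m/s^2, t = 1 s
Using s = v0*t + (1/2)*a*t^2
s = 3*1 + (1/2)*1*1^2
s = 3 + (1/2)*1
s = 3 + 1/2
s = 7/2

7/2 m


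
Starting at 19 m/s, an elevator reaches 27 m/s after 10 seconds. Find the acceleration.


Given: initial velocity v0 = 19 m/s, final velocity v = 27 m/s, time t = 10 s
Using a = (v - v0) / t
a = (27 - 19) / 10
a = 8 / 10
a = 4/5 m/s^2

4/5 m/s^2


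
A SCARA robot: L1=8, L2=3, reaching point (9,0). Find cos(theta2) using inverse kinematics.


Given: L1 = 8, L2 = 3, target (x, y) = (9, 0)
Using cos(theta2) = (x^2 + y^2 - L1^2 - L2^2) / (2*L1*L2)
x^2 + y^2 = 9^2 + 0 = 81
L1^2 + L2^2 = 64 + 9 = 73
Numerator = 81 - 73 = 8
Denominator = 2*8*3 = 48
cos(theta2) = 8/48 = 1/6

1/6


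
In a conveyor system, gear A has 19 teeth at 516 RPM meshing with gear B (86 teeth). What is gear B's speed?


Given: N1 = 19 teeth, w1 = 516 RPM, N2 = 86 teeth
Using N1*w1 = N2*w2
w2 = N1*w1 / N2
w2 = 19*516 / 86
w2 = 9804 / 86
w2 = 114 RPM

114 RPM


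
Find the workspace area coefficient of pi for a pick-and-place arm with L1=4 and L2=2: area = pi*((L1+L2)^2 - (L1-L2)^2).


Given: L1 = 4, L2 = 2
(L1+L2)^2 = (6)^2 = 36
(L1-L2)^2 = (2)^2 = 4
Difference = 36 - 4 = 32
This equals 4*L1*L2 = 4*4*2 = 32
Workspace area = 32*pi

32


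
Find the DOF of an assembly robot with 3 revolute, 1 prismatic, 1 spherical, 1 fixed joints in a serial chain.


Given: serial robot with 3 revolute, 1 prismatic, 1 spherical, 1 fixed joints
DOF contribution per joint type: revolute=1, prismatic=1, spherical=3, fixed=0
DOF = 3*1 + 1*1 + 1*3 + 1*0
DOF = 7

7


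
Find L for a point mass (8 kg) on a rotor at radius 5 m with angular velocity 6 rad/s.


Given: m = 8 kg, r = 5 m, omega = 6 rad/s
For a point mass: I = m*r^2
I = 8*5^2 = 8*25 = 200
L = I*omega = 200*6
L = 1200 kg*m^2/s

1200 kg*m^2/s


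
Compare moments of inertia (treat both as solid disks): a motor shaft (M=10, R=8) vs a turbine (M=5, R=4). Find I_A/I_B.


Given: M1=10 kg, R1=8 m, M2=5 kg, R2=4 m
For a disk: I = (1/2)*M*R^2, so I_A/I_B = (M1*R1^2)/(M2*R2^2)
M1*R1^2 = 10*64 = 640
M2*R2^2 = 5*16 = 80
I_A/I_B = 640/80 = 8

8


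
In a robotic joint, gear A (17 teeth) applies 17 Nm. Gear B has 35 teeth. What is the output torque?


Given: N1 = 17, N2 = 35, T1 = 17 Nm
Using T2/T1 = N2/N1
T2 = T1 * N2 / N1
T2 = 17 * 35 / 17
T2 = 595 / 17
T2 = 35 Nm

35 Nm


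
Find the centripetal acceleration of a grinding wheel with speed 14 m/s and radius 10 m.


Given: v = 14 m/s, r = 10 m
Using a_c = v^2 / r
a_c = 14^2 / 10
a_c = 196 / 10
a_c = 98/5 m/s^2

98/5 m/s^2


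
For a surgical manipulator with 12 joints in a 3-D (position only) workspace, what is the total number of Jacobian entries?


Given: task space dimension = 3, joints = 12
Jacobian is a 3 x 12 matrix
Total entries = rows * columns
Total = 3 * 12
Total = 36

36


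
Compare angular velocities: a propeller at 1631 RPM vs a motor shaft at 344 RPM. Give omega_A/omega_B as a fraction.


Given: RPM_A = 1631, RPM_B = 344
omega = 2*pi*RPM/60, so omega_A/omega_B = RPM_A / RPM_B
omega_A/omega_B = 1631 / 344
omega_A/omega_B = 1631/344

1631/344


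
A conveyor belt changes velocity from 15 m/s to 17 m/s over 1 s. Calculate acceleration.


Given: initial velocity v0 = 15 m/s, final velocity v = 17 m/s, time t = 1 s
Using a = (v - v0) / t
a = (17 - 15) / 1
a = 2 / 1
a = 2 m/s^2

2 m/s^2


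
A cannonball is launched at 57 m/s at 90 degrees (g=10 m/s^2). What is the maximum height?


Given: v0 = 57 m/s, theta = 90 deg, g = 10 m/s^2
sin^2(90) = 1
Using H = v0^2 * sin^2(theta) / (2*g)
H = 57^2 * 1 / (2*10)
H = 3249 * 1 / 20
H = 3249 / 20
H = 3249/20 m

3249/20 m


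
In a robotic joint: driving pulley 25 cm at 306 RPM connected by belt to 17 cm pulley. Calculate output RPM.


Given: D1 = 25 cm, w1 = 306 RPM, D2 = 17 cm
Using D1*w1 = D2*w2
w2 = D1*w1 / D2
w2 = 25*306 / 17
w2 = 7650 / 17
w2 = 450 RPM

450 RPM


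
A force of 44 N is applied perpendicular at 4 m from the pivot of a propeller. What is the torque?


Given: F = 44 N, r = 4 m, angle = 90 deg (perpendicular)
Using tau = F * r * sin(90)
sin(90) = 1
tau = 44 * 4 * 1
tau = 176 Nm

176 Nm


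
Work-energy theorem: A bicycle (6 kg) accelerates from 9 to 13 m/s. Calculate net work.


Given: m = 6 kg, v0 = 9 m/s, v = 13 m/s
Using W = (1/2)*m*(v^2 - v0^2)
v^2 = 13^2 = 169
v0^2 = 9^2 = 81
v^2 - v0^2 = 169 - 81 = 88
W = (1/2)*6*88 = 264 J

264 J


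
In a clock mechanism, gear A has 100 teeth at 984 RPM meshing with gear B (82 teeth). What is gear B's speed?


Given: N1 = 100 teeth, w1 = 984 RPM, N2 = 82 teeth
Using N1*w1 = N2*w2
w2 = N1*w1 / N2
w2 = 100*984 / 82
w2 = 98400 / 82
w2 = 1200 RPM

1200 RPM


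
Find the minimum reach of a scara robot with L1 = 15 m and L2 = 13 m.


Given: L1 = 15 m, L2 = 13 m
For a 2-link planar arm, min reach = |L1 - L2| (second link folded back)
Min reach = |15 - 13|
Min reach = 2 m

2 m


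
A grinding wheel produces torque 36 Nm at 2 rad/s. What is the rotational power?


Given: tau = 36 Nm, omega = 2 rad/s
Using P = tau * omega
P = 36 * 2
P = 72 W

72 W


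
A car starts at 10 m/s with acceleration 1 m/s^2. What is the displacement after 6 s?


Given: v0 = 10 m/s, a = 1 m/s^2, t = 6 s
Using s = v0*t + (1/2)*a*t^2
s = 10*6 + (1/2)*1*6^2
s = 60 + (1/2)*36
s = 60 + 18
s = 78

78 m


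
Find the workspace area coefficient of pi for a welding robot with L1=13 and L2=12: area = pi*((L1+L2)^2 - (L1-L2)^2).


Given: L1 = 13, L2 = 12
(L1+L2)^2 = (25)^2 = 625
(L1-L2)^2 = (1)^2 = 1
Difference = 625 - 1 = 624
This equals 4*L1*L2 = 4*13*12 = 624
Workspace area = 624*pi

624


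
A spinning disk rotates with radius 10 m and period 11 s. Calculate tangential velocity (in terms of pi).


Given: radius r = 10 m, period T = 11 s
Using v = 2*pi*r / T
v = 2*pi*10 / 11
v = 20*pi / 11
v = 20/11*pi m/s

20/11*pi m/s


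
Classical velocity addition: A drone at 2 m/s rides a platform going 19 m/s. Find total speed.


Given: object velocity = 2 m/s, platform velocity = 19 m/s (same direction)
Using classical velocity addition: v_total = v_object + v_platform
v_total = 2 + 19
v_total = 21 m/s

21 m/s


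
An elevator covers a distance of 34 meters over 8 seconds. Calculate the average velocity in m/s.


Given: distance d = 34 m, time t = 8 s
Using v = d / t
v = 34 / 8
v = 17/4 m/s

17/4 m/s


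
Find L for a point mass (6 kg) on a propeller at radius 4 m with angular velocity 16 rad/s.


Given: m = 6 kg, r = 4 m, omega = 16 rad/s
For a point mass: I = m*r^2
I = 6*4^2 = 6*16 = 96
L = I*omega = 96*16
L = 1536 kg*m^2/s

1536 kg*m^2/s


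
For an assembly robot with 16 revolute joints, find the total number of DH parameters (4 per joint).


Given: 16 joints, 4 DH parameters per joint (d, theta, a, alpha)
Total DH parameters = number_of_joints * 4
Total = 16 * 4
Total = 64

64


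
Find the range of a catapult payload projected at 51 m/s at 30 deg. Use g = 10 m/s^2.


Given: v0 = 51 m/s, theta = 30 deg, g = 10 m/s^2
sin(2*30) = sin(60) = sqrt(3)/2
Using R = v0^2 * sin(2*theta) / g
R = 51^2 * (sqrt(3)/2) / 10
R = 2601 * sqrt(3) / 20
R = 2601/20*sqrt(3) m

2601/20*sqrt(3) m


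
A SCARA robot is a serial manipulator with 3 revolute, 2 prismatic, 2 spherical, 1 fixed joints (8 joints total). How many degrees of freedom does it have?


Given: serial robot with 3 revolute, 2 prismatic, 2 spherical, 1 fixed joints
DOF contribution per joint type: revolute=1, prismatic=1, spherical=3, fixed=0
DOF = 3*1 + 2*1 + 2*3 + 1*0
DOF = 11

11


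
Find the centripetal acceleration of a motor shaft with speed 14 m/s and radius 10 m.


Given: v = 14 m/s, r = 10 m
Using a_c = v^2 / r
a_c = 14^2 / 10
a_c = 196 / 10
a_c = 98/5 m/s^2

98/5 m/s^2


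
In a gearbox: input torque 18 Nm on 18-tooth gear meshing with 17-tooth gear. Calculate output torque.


Given: N1 = 18, N2 = 17, T1 = 18 Nm
Using T2/T1 = N2/N1
T2 = T1 * N2 / N1
T2 = 18 * 17 / 18
T2 = 306 / 18
T2 = 17 Nm

17 Nm


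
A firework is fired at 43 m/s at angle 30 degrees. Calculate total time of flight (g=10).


Given: v0 = 43 m/s, theta = 30 deg, g = 10 m/s^2
sin(30) = 1/2
Using T = 2*v0*sin(theta) / g
T = 2*43*1/2 / 10
T = 43 / 10
T = 43/10 s

43/10 s


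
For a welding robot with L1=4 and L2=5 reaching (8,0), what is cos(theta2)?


Given: L1 = 4, L2 = 5, target (x, y) = (8, 0)
Using cos(theta2) = (x^2 + y^2 - L1^2 - L2^2) / (2*L1*L2)
x^2 + y^2 = 8^2 + 0 = 64
L1^2 + L2^2 = 16 + 25 = 41
Numerator = 64 - 41 = 23
Denominator = 2*4*5 = 40
cos(theta2) = 23/40 = 23/40

23/40


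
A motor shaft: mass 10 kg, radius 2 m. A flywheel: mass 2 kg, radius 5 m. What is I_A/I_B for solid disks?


Given: M1=10 kg, R1=2 m, M2=2 kg, R2=5 m
For a disk: I = (1/2)*M*R^2, so I_A/I_B = (M1*R1^2)/(M2*R2^2)
M1*R1^2 = 10*4 = 40
M2*R2^2 = 2*25 = 50
I_A/I_B = 40/50 = 4/5

4/5


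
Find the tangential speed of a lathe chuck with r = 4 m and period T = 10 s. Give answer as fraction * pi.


Given: radius r = 4 m, period T = 10 s
Using v = 2*pi*r / T
v = 2*pi*4 / 10
v = 8*pi / 10
v = 4/5*pi m/s

4/5*pi m/s


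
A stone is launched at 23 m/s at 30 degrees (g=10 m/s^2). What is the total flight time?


Given: v0 = 23 m/s, theta = 30 deg, g = 10 m/s^2
sin(30) = 1/2
Using T = 2*v0*sin(theta) / g
T = 2*23*1/2 / 10
T = 23 / 10
T = 23/10 s

23/10 s


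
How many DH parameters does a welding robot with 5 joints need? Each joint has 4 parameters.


Given: 5 joints, 4 DH parameters per joint (d, theta, a, alpha)
Total DH parameters = number_of_joints * 4
Total = 5 * 4
Total = 20

20


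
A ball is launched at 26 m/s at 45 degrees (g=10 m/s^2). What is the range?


Given: v0 = 26 m/s, theta = 45 deg, g = 10 m/s^2
sin(2*45) = sin(90) = 1
Using R = v0^2 * sin(2*theta) / g
R = 26^2 * 1 / 10
R = 676 / 10
R = 338/5 m

338/5 m


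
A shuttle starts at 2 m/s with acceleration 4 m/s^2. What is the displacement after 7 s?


Given: v0 = 2 m/s, a = 4 m/s^2, t = 7 s
Using s = v0*t + (1/2)*a*t^2
s = 2*7 + (1/2)*4*7^2
s = 14 + (1/2)*196
s = 14 + 98
s = 112

112 m


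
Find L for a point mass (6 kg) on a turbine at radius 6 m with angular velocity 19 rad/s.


Given: m = 6 kg, r = 6 m, omega = 19 rad/s
For a point mass: I = m*r^2
I = 6*6^2 = 6*36 = 216
L = I*omega = 216*19
L = 4104 kg*m^2/s

4104 kg*m^2/s


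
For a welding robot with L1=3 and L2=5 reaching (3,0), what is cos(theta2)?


Given: L1 = 3, L2 = 5, target (x, y) = (3, 0)
Using cos(theta2) = (x^2 + y^2 - L1^2 - L2^2) / (2*L1*L2)
x^2 + y^2 = 3^2 + 0 = 9
L1^2 + L2^2 = 9 + 25 = 34
Numerator = 9 - 34 = -25
Denominator = 2*3*5 = 30
cos(theta2) = -25/30 = -5/6

-5/6


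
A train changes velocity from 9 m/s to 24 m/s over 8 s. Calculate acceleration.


Given: initial velocity v0 = 9 m/s, final velocity v = 24 m/s, time t = 8 s
Using a = (v - v0) / t
a = (24 - 9) / 8
a = 15 / 8
a = 15/8 m/s^2

15/8 m/s^2


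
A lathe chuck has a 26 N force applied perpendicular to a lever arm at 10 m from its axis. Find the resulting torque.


Given: F = 26 N, r = 10 m, angle = 90 deg (perpendicular)
Using tau = F * r * sin(90)
sin(90) = 1
tau = 26 * 10 * 1
tau = 260 Nm

260 Nm


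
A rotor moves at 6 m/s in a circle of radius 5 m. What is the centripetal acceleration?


Given: v = 6 m/s, r = 5 m
Using a_c = v^2 / r
a_c = 6^2 / 5
a_c = 36 / 5
a_c = 36/5 m/s^2

36/5 m/s^2


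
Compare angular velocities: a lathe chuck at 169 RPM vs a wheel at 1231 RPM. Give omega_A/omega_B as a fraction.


Given: RPM_A = 169, RPM_B = 1231
omega = 2*pi*RPM/60, so omega_A/omega_B = RPM_A / RPM_B
omega_A/omega_B = 169 / 1231
omega_A/omega_B = 169/1231

169/1231


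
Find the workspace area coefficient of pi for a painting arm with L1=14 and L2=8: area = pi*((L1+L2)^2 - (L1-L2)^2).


Given: L1 = 14, L2 = 8
(L1+L2)^2 = (22)^2 = 484
(L1-L2)^2 = (6)^2 = 36
Difference = 484 - 36 = 448
This equals 4*L1*L2 = 4*14*8 = 448
Workspace area = 448*pi

448


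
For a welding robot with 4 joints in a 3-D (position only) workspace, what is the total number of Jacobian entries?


Given: task space dimension = 3, joints = 4
Jacobian is a 3 x 4 matrix
Total entries = rows * columns
Total = 3 * 4
Total = 12

12


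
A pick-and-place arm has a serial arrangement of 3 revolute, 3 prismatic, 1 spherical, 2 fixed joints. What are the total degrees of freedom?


Given: serial robot with 3 revolute, 3 prismatic, 1 spherical, 2 fixed joints
DOF contribution per joint type: revolute=1, prismatic=1, spherical=3, fixed=0
DOF = 3*1 + 3*1 + 1*3 + 2*0
DOF = 9

9


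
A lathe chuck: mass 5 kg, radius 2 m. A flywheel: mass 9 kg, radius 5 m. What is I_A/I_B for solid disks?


Given: M1=5 kg, R1=2 m, M2=9 kg, R2=5 m
For a disk: I = (1/2)*M*R^2, so I_A/I_B = (M1*R1^2)/(M2*R2^2)
M1*R1^2 = 5*4 = 20
M2*R2^2 = 9*25 = 225
I_A/I_B = 20/225 = 4/45

4/45


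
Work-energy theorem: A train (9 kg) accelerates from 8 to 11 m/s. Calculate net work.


Given: m = 9 kg, v0 = 8 m/s, v = 11 m/s
Using W = (1/2)*m*(v^2 - v0^2)
v^2 = 11^2 = 121
v0^2 = 8^2 = 64
v^2 - v0^2 = 121 - 64 = 57
W = (1/2)*9*57 = 513/2 J

513/2 J


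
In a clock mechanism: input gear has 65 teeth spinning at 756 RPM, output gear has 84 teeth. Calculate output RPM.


Given: N1 = 65 teeth, w1 = 756 RPM, N2 = 84 teeth
Using N1*w1 = N2*w2
w2 = N1*w1 / N2
w2 = 65*756 / 84
w2 = 49140 / 84
w2 = 585 RPM

585 RPM


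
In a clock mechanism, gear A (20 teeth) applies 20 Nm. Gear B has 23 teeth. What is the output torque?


Given: N1 = 20, N2 = 23, T1 = 20 Nm
Using T2/T1 = N2/N1
T2 = T1 * N2 / N1
T2 = 20 * 23 / 20
T2 = 460 / 20
T2 = 23 Nm

23 Nm


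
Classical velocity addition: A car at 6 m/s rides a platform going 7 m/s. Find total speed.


Given: object velocity = 6 m/s, platform velocity = 7 m/s (same direction)
Using classical velocity addition: v_total = v_object + v_platform
v_total = 6 + 7
v_total = 13 m/s

13 m/s


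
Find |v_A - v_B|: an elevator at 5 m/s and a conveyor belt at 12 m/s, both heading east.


Given: v_A = 5 m/s east, v_B = 12 m/s east
Both move in the same direction; relative speed = |v_A - v_B|
|5 - 12| = |-7|
= 7 m/s

7 m/s


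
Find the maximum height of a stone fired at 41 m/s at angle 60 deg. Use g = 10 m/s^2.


Given: v0 = 41 m/s, theta = 60 deg, g = 10 m/s^2
sin^2(60) = 3/4
Using H = v0^2 * sin^2(theta) / (2*g)
H = 41^2 * 3/4 / (2*10)
H = 1681 * 3/4 / 20
H = 5043/4 / 20
H = 5043/80 m

5043/80 m


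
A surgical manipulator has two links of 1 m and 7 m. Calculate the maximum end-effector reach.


Given: L1 = 1 m, L2 = 7 m
For a 2-link planar arm, max reach = L1 + L2 (fully extended)
Max reach = 1 + 7
Max reach = 8 m

8 m


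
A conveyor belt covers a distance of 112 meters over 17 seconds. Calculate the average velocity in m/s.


Given: distance d = 112 m, time t = 17 s
Using v = d / t
v = 112 / 17
v = 112/17 m/s

112/17 m/s


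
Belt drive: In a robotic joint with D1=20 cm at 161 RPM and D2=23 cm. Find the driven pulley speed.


Given: D1 = 20 cm, w1 = 161 RPM, D2 = 23 cm
Using D1*w1 = D2*w2
w2 = D1*w1 / D2
w2 = 20*161 / 23
w2 = 3220 / 23
w2 = 140 RPM

140 RPM


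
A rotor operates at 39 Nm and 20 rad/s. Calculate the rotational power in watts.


Given: tau = 39 Nm, omega = 20 rad/s
Using P = tau * omega
P = 39 * 20
P = 780 W

780 W


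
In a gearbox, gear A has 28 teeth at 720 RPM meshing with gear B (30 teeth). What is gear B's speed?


Given: N1 = 28 teeth, w1 = 720 RPM, N2 = 30 teeth
Using N1*w1 = N2*w2
w2 = N1*w1 / N2
w2 = 28*720 / 30
w2 = 20160 / 30
w2 = 672 RPM

672 RPM


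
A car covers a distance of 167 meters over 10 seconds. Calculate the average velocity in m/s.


Given: distance d = 167 m, time t = 10 s
Using v = d / t
v = 167 / 10
v = 167/10 m/s

167/10 m/s


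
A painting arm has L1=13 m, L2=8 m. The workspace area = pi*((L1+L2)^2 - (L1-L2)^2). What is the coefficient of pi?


Given: L1 = 13, L2 = 8
(L1+L2)^2 = (21)^2 = 441
(L1-L2)^2 = (5)^2 = 25
Difference = 441 - 25 = 416
This equals 4*L1*L2 = 4*13*8 = 416
Workspace area = 416*pi

416


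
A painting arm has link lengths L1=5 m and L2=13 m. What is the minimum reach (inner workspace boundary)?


Given: L1 = 5 m, L2 = 13 m
For a 2-link planar arm, min reach = |L1 - L2| (second link folded back)
Min reach = |5 - 13|
Min reach = 8 m

8 m


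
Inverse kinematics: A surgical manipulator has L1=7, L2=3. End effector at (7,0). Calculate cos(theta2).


Given: L1 = 7, L2 = 3, target (x, y) = (7, 0)
Using cos(theta2) = (x^2 + y^2 - L1^2 - L2^2) / (2*L1*L2)
x^2 + y^2 = 7^2 + 0 = 49
L1^2 + L2^2 = 49 + 9 = 58
Numerator = 49 - 58 = -9
Denominator = 2*7*3 = 42
cos(theta2) = -9/42 = -3/14

-3/14


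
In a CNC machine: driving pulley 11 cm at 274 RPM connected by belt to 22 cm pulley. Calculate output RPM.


Given: D1 = 11 cm, w1 = 274 RPM, D2 = 22 cm
Using D1*w1 = D2*w2
w2 = D1*w1 / D2
w2 = 11*274 / 22
w2 = 3014 / 22
w2 = 137 RPM

137 RPM


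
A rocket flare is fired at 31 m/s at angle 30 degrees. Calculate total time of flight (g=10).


Given: v0 = 31 m/s, theta = 30 deg, g = 10 m/s^2
sin(30) = 1/2
Using T = 2*v0*sin(theta) / g
T = 2*31*1/2 / 10
T = 31 / 10
T = 31/10 s

31/10 s


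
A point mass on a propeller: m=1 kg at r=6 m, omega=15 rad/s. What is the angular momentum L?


Given: m = 1 kg, r = 6 m, omega = 15 rad/s
For a point mass: I = m*r^2
I = 1*6^2 = 1*36 = 36
L = I*omega = 36*15
L = 540 kg*m^2/s

540 kg*m^2/s


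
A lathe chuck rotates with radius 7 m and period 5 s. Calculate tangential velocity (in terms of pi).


Given: radius r = 7 m, period T = 5 s
Using v = 2*pi*r / T
v = 2*pi*7 / 5
v = 14*pi / 5
v = 14/5*pi m/s

14/5*pi m/s


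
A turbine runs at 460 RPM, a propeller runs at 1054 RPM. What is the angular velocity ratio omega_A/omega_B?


Given: RPM_A = 460, RPM_B = 1054
omega = 2*pi*RPM/60, so omega_A/omega_B = RPM_A / RPM_B
omega_A/omega_B = 460 / 1054
omega_A/omega_B = 230/527

230/527


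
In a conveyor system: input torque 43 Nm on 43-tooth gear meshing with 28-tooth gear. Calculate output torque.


Given: N1 = 43, N2 = 28, T1 = 43 Nm
Using T2/T1 = N2/N1
T2 = T1 * N2 / N1
T2 = 43 * 28 / 43
T2 = 1204 / 43
T2 = 28 Nm

28 Nm


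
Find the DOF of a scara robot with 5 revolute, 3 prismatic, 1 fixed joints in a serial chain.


Given: serial robot with 5 revolute, 3 prismatic, 1 fixed joints
DOF contribution per joint type: revolute=1, prismatic=1, spherical=3, fixed=0
DOF = 5*1 + 3*1 + 1*0
DOF = 8

8


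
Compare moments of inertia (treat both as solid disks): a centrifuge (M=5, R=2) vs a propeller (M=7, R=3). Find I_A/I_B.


Given: M1=5 kg, R1=2 m, M2=7 kg, R2=3 m
For a disk: I = (1/2)*M*R^2, so I_A/I_B = (M1*R1^2)/(M2*R2^2)
M1*R1^2 = 5*4 = 20
M2*R2^2 = 7*9 = 63
I_A/I_B = 20/63 = 20/63

20/63


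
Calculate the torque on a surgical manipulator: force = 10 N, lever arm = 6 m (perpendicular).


Given: F = 10 N, r = 6 m, angle = 90 deg (perpendicular)
Using tau = F * r * sin(90)
sin(90) = 1
tau = 10 * 6 * 1
tau = 60 Nm

60 Nm


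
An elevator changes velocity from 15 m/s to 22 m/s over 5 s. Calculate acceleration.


Given: initial velocity v0 = 15 m/s, final velocity v = 22 m/s, time t = 5 s
Using a = (v - v0) / t
a = (22 - 15) / 5
a = 7 / 5
a = 7/5 m/s^2

7/5 m/s^2


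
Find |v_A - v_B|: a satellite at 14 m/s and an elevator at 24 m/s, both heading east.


Given: v_A = 14 m/s east, v_B = 24 m/s east
Both move in the same direction; relative speed = |v_A - v_B|
|14 - 24| = |-10|
= 10 m/s

10 m/s


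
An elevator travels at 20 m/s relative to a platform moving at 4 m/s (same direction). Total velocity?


Given: object velocity = 20 m/s, platform velocity = 4 m/s (same direction)
Using classical velocity addition: v_total = v_object + v_platform
v_total = 20 + 4
v_total = 24 m/s

24 m/s


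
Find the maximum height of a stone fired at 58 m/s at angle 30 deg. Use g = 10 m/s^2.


Given: v0 = 58 m/s, theta = 30 deg, g = 10 m/s^2
sin^2(30) = 1/4
Using H = v0^2 * sin^2(theta) / (2*g)
H = 58^2 * 1/4 / (2*10)
H = 3364 * 1/4 / 20
H = 841 / 20
H = 841/20 m

841/20 m


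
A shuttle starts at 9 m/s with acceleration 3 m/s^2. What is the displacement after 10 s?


Given: v0 = 9 m/s, a = 3 m/s^2, t = 10 s
Using s = v0*t + (1/2)*a*t^2
s = 9*10 + (1/2)*3*10^2
s = 90 + (1/2)*300
s = 90 + 150
s = 240

240 m


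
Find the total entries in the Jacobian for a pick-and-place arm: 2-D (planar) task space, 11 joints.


Given: task space dimension = 2, joints = 11
Jacobian is a 2 x 11 matrix
Total entries = rows * columns
Total = 2 * 11
Total = 22

22


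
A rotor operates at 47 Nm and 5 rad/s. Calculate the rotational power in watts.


Given: tau = 47 Nm, omega = 5 rad/s
Using P = tau * omega
P = 47 * 5
P = 235 W

235 W


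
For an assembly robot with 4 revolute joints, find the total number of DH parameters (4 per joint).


Given: 4 joints, 4 DH parameters per joint (d, theta, a, alpha)
Total DH parameters = number_of_joints * 4
Total = 4 * 4
Total = 16

16


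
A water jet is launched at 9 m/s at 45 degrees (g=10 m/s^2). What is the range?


Given: v0 = 9 m/s, theta = 45 deg, g = 10 m/s^2
sin(2*45) = sin(90) = 1
Using R = v0^2 * sin(2*theta) / g
R = 9^2 * 1 / 10
R = 81 / 10
R = 81/10 m

81/10 m


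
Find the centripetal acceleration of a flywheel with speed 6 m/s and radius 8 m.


Given: v = 6 m/s, r = 8 m
Using a_c = v^2 / r
a_c = 6^2 / 8
a_c = 36 / 8
a_c = 9/2 m/s^2

9/2 m/s^2


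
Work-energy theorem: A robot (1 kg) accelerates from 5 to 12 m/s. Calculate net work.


Given: m = 1 kg, v0 = 5 m/s, v = 12 m/s
Using W = (1/2)*m*(v^2 - v0^2)
v^2 = 12^2 = 144
v0^2 = 5^2 = 25
v^2 - v0^2 = 144 - 25 = 119
W = (1/2)*1*119 = 119/2 J

119/2 J


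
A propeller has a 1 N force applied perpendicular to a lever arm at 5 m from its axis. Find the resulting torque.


Given: F = 1 N, r = 5 m, angle = 90 deg (perpendicular)
Using tau = F * r * sin(90)
sin(90) = 1
tau = 1 * 5 * 1
tau = 5 Nm

5 Nm


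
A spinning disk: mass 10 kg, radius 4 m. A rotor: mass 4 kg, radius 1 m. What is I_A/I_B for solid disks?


Given: M1=10 kg, R1=4 m, M2=4 kg, R2=1 m
For a disk: I = (1/2)*M*R^2, so I_A/I_B = (M1*R1^2)/(M2*R2^2)
M1*R1^2 = 10*16 = 160
M2*R2^2 = 4*1 = 4
I_A/I_B = 160/4 = 40

40


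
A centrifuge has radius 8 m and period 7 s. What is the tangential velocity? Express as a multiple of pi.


Given: radius r = 8 m, period T = 7 s
Using v = 2*pi*r / T
v = 2*pi*8 / 7
v = 16*pi / 7
v = 16/7*pi m/s

16/7*pi m/s


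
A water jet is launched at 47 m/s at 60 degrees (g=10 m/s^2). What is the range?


Given: v0 = 47 m/s, theta = 60 deg, g = 10 m/s^2
sin(2*60) = sin(120) = sqrt(3)/2
Using R = v0^2 * sin(2*theta) / g
R = 47^2 * (sqrt(3)/2) / 10
R = 2209 * sqrt(3) / 20
R = 2209/20*sqrt(3) m

2209/20*sqrt(3) m


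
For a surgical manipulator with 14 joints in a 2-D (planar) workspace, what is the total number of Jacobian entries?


Given: task space dimension = 2, joints = 14
Jacobian is a 2 x 14 matrix
Total entries = rows * columns
Total = 2 * 14
Total = 28

28


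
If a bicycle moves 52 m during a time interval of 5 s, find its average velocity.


Given: distance d = 52 m, time t = 5 s
Using v = d / t
v = 52 / 5
v = 52/5 m/s

52/5 m/s


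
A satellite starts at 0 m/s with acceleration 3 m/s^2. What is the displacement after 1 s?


Given: v0 = 0 m/s, a = 3 m/s^2, t = 1 s
Using s = v0*t + (1/2)*a*t^2
s = 0*1 + (1/2)*3*1^2
s = 0 + (1/2)*3
s = 0 + 3/2
s = 3/2

3/2 m


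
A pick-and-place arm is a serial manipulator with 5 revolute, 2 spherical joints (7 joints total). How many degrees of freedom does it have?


Given: serial robot with 5 revolute, 2 spherical joints
DOF contribution per joint type: revolute=1, prismatic=1, spherical=3, fixed=0
DOF = 5*1 + 2*3
DOF = 11

11


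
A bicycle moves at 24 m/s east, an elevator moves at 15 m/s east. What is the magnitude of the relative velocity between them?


Given: v_A = 24 m/s east, v_B = 15 m/s east
Both move in the same direction; relative speed = |v_A - v_B|
|24 - 15| = |9|
= 9 m/s

9 m/s


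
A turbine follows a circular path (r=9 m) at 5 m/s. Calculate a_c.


Given: v = 5 m/s, r = 9 m
Using a_c = v^2 / r
a_c = 5^2 / 9
a_c = 25 / 9
a_c = 25/9 m/s^2

25/9 m/s^2


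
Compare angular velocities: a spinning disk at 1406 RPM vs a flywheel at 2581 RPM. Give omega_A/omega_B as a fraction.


Given: RPM_A = 1406, RPM_B = 2581
omega = 2*pi*RPM/60, so omega_A/omega_B = RPM_A / RPM_B
omega_A/omega_B = 1406 / 2581
omega_A/omega_B = 1406/2581

1406/2581


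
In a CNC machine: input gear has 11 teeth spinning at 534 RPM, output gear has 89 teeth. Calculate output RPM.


Given: N1 = 11 teeth, w1 = 534 RPM, N2 = 89 teeth
Using N1*w1 = N2*w2
w2 = N1*w1 / N2
w2 = 11*534 / 89
w2 = 5874 / 89
w2 = 66 RPM

66 RPM


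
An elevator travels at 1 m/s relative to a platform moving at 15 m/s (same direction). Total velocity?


Given: object velocity = 1 m/s, platform velocity = 15 m/s (same direction)
Using classical velocity addition: v_total = v_object + v_platform
v_total = 1 + 15
v_total = 16 m/s

16 m/s


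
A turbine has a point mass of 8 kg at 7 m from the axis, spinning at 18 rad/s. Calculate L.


Given: m = 8 kg, r = 7 m, omega = 18 rad/s
For a point mass: I = m*r^2
I = 8*7^2 = 8*49 = 392
L = I*omega = 392*18
L = 7056 kg*m^2/s

7056 kg*m^2/s


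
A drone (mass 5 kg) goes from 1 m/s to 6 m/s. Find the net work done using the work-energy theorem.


Given: m = 5 kg, v0 = 1 m/s, v = 6 m/s
Using W = (1/2)*m*(v^2 - v0^2)
v^2 = 6^2 = 36
v0^2 = 1^2 = 1
v^2 - v0^2 = 36 - 1 = 35
W = (1/2)*5*35 = 175/2 J

175/2 J


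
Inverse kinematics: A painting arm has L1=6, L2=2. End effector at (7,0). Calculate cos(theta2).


Given: L1 = 6, L2 = 2, target (x, y) = (7, 0)
Using cos(theta2) = (x^2 + y^2 - L1^2 - L2^2) / (2*L1*L2)
x^2 + y^2 = 7^2 + 0 = 49
L1^2 + L2^2 = 36 + 4 = 40
Numerator = 49 - 40 = 9
Denominator = 2*6*2 = 24
cos(theta2) = 9/24 = 3/8

3/8


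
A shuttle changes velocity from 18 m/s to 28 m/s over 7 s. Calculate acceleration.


Given: initial velocity v0 = 18 m/s, final velocity v = 28 m/s, time t = 7 s
Using a = (v - v0) / t
a = (28 - 18) / 7
a = 10 / 7
a = 10/7 m/s^2

10/7 m/s^2


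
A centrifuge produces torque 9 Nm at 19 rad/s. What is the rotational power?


Given: tau = 9 Nm, omega = 19 rad/s
Using P = tau * omega
P = 9 * 19
P = 171 W

171 W


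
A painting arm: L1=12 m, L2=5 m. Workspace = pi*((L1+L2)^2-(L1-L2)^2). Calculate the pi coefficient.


Given: L1 = 12, L2 = 5
(L1+L2)^2 = (17)^2 = 289
(L1-L2)^2 = (7)^2 = 49
Difference = 289 - 49 = 240
This equals 4*L1*L2 = 4*12*5 = 240
Workspace area = 240*pi

240
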